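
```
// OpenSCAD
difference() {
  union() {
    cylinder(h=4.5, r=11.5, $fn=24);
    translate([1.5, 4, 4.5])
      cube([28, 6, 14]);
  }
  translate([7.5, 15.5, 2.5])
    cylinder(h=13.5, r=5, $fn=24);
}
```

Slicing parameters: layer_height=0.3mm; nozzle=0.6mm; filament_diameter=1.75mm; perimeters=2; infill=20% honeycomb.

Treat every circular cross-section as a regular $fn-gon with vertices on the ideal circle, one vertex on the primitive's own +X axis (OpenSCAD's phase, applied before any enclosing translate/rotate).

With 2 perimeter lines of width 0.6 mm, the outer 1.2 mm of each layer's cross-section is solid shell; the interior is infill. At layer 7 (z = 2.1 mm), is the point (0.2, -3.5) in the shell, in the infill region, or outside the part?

At z = 2.1 mm: the r=11.5 cylinder gives a regular 24-gon of circumradius 11.5 (constant along its height); the cube at (1.5, 4) is not intersected at this z (z outside [4.5, 18.5]); Combining (union): only the r=11.5 cylinder is present, so the union is just that shape — 1 connected region; the cylinder at (7.5, 15.5) is not intersected at this z (z outside [2.5, 16]); Subtracting the remaining from the first: none of the subtracted shapes is present at this height, so that combined region is unchanged — 1 connected region. Overall, the cross-section is a single solid region. The nearest boundary edge runs (-0.00, -11.50)→(2.98, -11.11); distance from the point to it = 7.91 mm. The point is inside the cross-section and 7.91 mm from the nearest boundary — more than the 1.2 mm shell width (2 × 0.6), so it's in the infill interior.

infill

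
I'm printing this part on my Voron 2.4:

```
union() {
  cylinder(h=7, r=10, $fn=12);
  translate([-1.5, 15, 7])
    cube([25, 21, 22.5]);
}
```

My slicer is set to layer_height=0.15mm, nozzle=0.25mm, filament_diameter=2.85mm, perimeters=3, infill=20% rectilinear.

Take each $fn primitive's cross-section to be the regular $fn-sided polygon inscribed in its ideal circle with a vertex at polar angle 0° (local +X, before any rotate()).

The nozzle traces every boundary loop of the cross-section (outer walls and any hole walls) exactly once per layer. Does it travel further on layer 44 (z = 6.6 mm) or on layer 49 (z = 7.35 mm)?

Layer 44 (z = 6.6): the r=10 cylinder gives a regular 12-gon of circumradius 10 (constant along its height) (perimeter = 2·12·10.000·sin(180°/12) = 62.12 mm); the cube at (-1.5, 15) is not intersected at this z (z outside [7, 29.5]); Combining (union): only the r=10 cylinder is present, so the union is just that shape — boundary = 62.12 mm. So its perimeter = 62.12 mm. Layer 49 (z = 7.35): the cylinder is not intersected at this z (z outside [0, 7]); the cube at (-1.5, 15) is present — its section is the full 25×21 rectangle (perimeter 92.00 mm); Taking the union: only the 25×21 cube at (-1.5, 15) is present, so the union is just that shape — boundary = 92.00 mm. So its perimeter = 92.00 mm. Layer 49 is larger (92.00 vs 62.12 mm).

layer 49 (z = 7.35 mm)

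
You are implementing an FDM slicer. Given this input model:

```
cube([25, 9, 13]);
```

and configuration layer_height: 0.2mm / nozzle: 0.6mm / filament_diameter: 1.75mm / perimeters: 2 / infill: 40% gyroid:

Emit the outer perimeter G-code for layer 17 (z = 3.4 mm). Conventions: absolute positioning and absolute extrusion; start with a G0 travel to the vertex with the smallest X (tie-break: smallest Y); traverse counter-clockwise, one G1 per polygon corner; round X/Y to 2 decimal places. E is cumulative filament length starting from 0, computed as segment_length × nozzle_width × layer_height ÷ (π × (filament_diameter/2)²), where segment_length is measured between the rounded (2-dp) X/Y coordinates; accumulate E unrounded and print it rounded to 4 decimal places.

G0 X0.00 Y0.00 Z3.40
G1 X25.00 Y0.00 E1.2473
G1 X25.00 Y9.00 E1.6963
G1 X0.00 Y9.00 E2.9435
G1 X0.00 Y0.00 E3.3925

At z = 3.4 mm: the cube (footprint 25×9) is included at this height. The outline is a single polygon with 4 vertices. Extrusion per mm of travel: 0.6 × 0.2 / (π × 0.875²) = 0.049890. Accumulating E over each segment gives final E = 3.3925.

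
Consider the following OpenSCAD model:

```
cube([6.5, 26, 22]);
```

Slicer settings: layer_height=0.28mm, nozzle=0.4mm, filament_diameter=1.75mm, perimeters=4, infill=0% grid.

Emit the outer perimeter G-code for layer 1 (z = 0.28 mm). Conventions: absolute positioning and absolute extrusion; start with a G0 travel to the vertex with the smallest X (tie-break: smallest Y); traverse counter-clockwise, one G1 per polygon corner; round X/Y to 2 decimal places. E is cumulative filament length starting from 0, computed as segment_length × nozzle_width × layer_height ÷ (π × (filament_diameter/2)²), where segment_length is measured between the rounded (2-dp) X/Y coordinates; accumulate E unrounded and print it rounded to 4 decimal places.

At z = 0.28 mm: the cube is present — its section is the full 6.5×26 rectangle. The outline is a single polygon with 4 vertices. Extrusion per mm of travel: 0.4 × 0.28 / (π × 0.875²) = 0.046564. Accumulating E over each segment gives final E = 3.0267.

G0 X0.00 Y0.00 Z0.28
G1 X6.50 Y0.00 E0.3027
G1 X6.50 Y26.00 E1.5133
G1 X0.00 Y26.00 E1.8160
G1 X0.00 Y0.00 E3.0267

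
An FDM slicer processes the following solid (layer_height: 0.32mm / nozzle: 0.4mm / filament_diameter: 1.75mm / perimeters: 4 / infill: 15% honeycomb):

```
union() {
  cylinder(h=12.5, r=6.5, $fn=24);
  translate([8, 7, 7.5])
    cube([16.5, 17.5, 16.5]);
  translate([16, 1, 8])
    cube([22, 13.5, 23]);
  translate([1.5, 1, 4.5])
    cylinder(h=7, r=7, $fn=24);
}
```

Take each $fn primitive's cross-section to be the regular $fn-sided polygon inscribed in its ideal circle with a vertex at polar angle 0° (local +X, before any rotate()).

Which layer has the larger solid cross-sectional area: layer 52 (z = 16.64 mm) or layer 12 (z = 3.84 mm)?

layer 52 (z = 16.64 mm)

Layer 52 (z = 16.64): the cylinder is not intersected at this z (z outside [0, 12.5]); the cube at (8, 7) is present — its section is the full 16.5×17.5 rectangle (area 288.75 mm²); the cube at (16, 1) (footprint 22×13.5) is included at this height (area 297.00 mm²); the cylinder at (1.5, 1) is not intersected at this z (z outside [4.5, 11.5]); Combining (union): the regions partially overlap — summed areas 585.75 mm² minus the doubly-counted overlap 63.75 mm² gives 522.00 mm² — area = 522.00 mm². So its area = 522.00 mm². Layer 12 (z = 3.84): the r=6.5 cylinder contributes a regular 24-gon of circumradius 6.5 (area = (24/2)·6.500²·sin(360°/24) = 131.22 mm²); the cube at (8, 7) does not reach this height (z outside [7.5, 24]); the cube at (16, 1) is absent (z outside [8, 31]); the cylinder at (1.5, 1) is absent (z outside [4.5, 11.5]); Combining (union): only the r=6.5 cylinder is present, so the union is just that shape — area = 131.22 mm². So its area = 131.22 mm². Layer 52 is larger (522.00 vs 131.22 mm²).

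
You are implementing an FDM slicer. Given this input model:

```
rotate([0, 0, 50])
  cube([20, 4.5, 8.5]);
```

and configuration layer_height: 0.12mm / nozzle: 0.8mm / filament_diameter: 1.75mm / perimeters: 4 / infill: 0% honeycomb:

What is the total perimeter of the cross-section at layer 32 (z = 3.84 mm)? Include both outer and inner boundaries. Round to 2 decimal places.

49.00 mm

At z = 3.84 mm: the cube is present — its section is the full 20×4.5 rectangle (perimeter 49.00 mm); (whole slice rotated 50° about Z — lengths, areas and connectivity unchanged). Overall, the cross-section is a single solid region. Total boundary length (outer) = 49.00 mm.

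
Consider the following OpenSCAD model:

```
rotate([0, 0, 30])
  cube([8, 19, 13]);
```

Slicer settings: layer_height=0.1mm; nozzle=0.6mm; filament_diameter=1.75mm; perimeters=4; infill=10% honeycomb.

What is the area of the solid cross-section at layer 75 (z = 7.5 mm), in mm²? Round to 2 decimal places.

At z = 7.5 mm: the cube is present — its section is the full 8×19 rectangle (area 152.00 mm²); (whole slice rotated 30° about Z — lengths, areas and connectivity unchanged). Overall, the cross-section is a single solid region. Net area = 152.00 mm².

152.00 mm²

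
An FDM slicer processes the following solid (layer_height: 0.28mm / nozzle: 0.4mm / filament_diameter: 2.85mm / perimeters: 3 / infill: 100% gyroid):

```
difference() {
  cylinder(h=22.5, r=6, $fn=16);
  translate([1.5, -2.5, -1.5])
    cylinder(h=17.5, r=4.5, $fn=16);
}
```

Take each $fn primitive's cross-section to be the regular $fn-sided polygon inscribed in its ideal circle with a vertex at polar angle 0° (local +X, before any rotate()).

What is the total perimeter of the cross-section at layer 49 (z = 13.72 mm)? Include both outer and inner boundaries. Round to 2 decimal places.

At z = 13.72 mm: the r=6 cylinder contributes a regular 16-gon of circumradius 6 (perimeter = 2·16·6.000·sin(180°/16) = 37.46 mm); the cylinder at (1.5, -2.5): section is a regular 16-gon, circumradius r=4.5 (perimeter = 2·16·4.500·sin(180°/16) = 28.09 mm); Subtracting the remaining from the first: starting from the r=6 cylinder, the r=4.5 cylinder at (1.5, -2.5) partially overlaps it — only the 52.15 mm² overlap (of its 61.99 mm²) is removed, clipping the outline — boundary = 43.90 mm. Overall, the cross-section is a single solid region. Total boundary length (outer) = 43.90 mm.

43.90 mm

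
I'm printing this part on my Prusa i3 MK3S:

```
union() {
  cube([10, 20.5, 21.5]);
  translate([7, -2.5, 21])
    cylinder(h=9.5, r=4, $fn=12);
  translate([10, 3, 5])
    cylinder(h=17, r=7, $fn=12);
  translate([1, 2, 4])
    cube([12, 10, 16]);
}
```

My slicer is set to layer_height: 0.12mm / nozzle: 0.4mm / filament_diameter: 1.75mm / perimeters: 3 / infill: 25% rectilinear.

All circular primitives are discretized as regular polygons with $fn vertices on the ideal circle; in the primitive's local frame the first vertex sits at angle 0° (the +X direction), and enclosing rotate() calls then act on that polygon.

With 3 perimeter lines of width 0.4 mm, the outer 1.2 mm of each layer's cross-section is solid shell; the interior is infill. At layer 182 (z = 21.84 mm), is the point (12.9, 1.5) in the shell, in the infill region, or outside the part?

At z = 21.84 mm: the cube is absent (z outside [0, 21.5]); the r=4 cylinder at (7, -2.5) gives a regular 12-gon of circumradius 4 (constant along its height); the cylinder at (10, 3): section is a regular 12-gon, circumradius r=7; the cube at (1, 2) is not intersected at this z (z outside [4, 20]); Merging all regions: the regions partially overlap (shared area 25.51 mm²), so overlapping operands fuse into one piece — 1 connected region. Overall, the cross-section is a single solid region. The nearest boundary edge runs (17.00, 3.00)→(16.06, -0.50); distance from the point to it = 3.57 mm. The point is inside the cross-section and 3.57 mm from the nearest boundary — more than the 1.2 mm shell width (3 × 0.4), so it's in the infill interior.

infill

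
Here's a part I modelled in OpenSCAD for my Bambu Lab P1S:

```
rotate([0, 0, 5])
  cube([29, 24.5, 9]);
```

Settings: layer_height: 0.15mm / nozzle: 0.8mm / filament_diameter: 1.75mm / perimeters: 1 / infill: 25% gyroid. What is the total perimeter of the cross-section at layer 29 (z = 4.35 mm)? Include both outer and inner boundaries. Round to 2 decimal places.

107.00 mm

At z = 4.35 mm: the cube is present — its section is the full 29×24.5 rectangle (perimeter 107.00 mm); (whole slice rotated 5° about Z — lengths, areas and connectivity unchanged). Overall, the cross-section is a single solid region. Total boundary length (outer) = 107.00 mm.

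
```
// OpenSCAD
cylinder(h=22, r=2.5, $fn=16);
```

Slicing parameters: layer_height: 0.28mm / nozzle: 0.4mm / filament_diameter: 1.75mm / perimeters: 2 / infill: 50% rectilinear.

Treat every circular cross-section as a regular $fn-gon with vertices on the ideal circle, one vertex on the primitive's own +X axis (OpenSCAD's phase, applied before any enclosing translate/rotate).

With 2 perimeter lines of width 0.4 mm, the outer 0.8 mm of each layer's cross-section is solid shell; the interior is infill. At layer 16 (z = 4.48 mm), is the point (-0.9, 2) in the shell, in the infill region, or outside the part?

At z = 4.48 mm: the cylinder: section is a regular 16-gon, circumradius r=2.5. Overall, the cross-section is a single solid region. The nearest boundary edge runs (-0.96, 2.31)→(-1.77, 1.77); distance from the point to it = 0.29 mm. The point is inside the cross-section, 0.29 mm from the nearest boundary — within the 0.8 mm shell band (2 × 0.4).

shell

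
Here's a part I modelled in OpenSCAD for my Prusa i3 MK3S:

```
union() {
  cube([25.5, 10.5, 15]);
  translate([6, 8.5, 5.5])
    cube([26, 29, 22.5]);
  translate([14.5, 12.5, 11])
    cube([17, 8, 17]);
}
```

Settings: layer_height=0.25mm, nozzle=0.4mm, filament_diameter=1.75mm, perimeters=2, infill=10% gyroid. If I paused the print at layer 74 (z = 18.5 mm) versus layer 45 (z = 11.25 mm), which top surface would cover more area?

layer 45 (z = 11.25 mm)

Layer 74 (z = 18.5): the cube does not reach this height (z outside [0, 15]); the cube at (6, 8.5) (footprint 26×29) is included at this height (area 754.00 mm²); the cube at (14.5, 12.5) (footprint 17×8) is included at this height (area 136.00 mm²); Merging all regions: the 17×8 cube at (14.5, 12.5) lies entirely inside the 26×29 cube at (6, 8.5), so the union is just the 26×29 cube at (6, 8.5) — area = 754.00 mm². So its area = 754.00 mm². Layer 45 (z = 11.25): the cube (footprint 25.5×10.5) is included at this height (area 267.75 mm²); the cube at (6, 8.5) is present — its section is the full 26×29 rectangle (area 754.00 mm²); the 17×8 cube at (14.5, 12.5) contributes its full rectangle (area 136.00 mm²); Combining (union): the regions partially overlap — summed areas 1157.75 mm² minus the doubly-counted overlap 175.00 mm² gives 982.75 mm² — area = 982.75 mm². So its area = 982.75 mm². Layer 45 is larger (982.75 vs 754.00 mm²).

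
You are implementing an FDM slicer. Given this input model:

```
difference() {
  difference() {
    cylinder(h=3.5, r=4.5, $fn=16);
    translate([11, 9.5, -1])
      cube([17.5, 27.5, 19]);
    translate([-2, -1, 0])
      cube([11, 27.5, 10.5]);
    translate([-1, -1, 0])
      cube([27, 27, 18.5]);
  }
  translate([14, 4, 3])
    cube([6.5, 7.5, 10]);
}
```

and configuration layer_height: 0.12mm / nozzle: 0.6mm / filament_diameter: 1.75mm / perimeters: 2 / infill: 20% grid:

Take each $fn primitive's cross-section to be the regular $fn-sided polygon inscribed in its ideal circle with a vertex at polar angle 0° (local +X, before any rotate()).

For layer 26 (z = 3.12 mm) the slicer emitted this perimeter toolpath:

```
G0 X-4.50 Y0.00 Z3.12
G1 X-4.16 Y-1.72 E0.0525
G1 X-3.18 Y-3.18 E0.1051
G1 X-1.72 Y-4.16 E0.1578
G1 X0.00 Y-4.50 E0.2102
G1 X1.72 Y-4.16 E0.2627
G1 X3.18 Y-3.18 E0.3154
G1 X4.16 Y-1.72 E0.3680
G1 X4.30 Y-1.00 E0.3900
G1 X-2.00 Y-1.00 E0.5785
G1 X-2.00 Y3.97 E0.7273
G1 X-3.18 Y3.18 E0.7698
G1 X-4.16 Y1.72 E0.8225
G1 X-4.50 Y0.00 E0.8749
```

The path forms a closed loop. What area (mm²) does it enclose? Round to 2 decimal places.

Apply the shoelace formula to the sequence of (X, Y) vertices; enclosed area = 31.51 mm².

31.51 mm²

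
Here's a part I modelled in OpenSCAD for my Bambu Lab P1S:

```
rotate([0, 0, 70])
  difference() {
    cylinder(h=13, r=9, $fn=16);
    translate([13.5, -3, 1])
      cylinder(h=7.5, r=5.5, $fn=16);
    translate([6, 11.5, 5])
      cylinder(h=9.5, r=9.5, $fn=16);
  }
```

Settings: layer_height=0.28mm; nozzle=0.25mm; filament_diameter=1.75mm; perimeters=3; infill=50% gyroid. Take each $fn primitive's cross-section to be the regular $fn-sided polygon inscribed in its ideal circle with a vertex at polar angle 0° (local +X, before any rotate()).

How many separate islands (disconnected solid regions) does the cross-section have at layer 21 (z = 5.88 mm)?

At z = 5.88 mm: the cylinder: section is a regular 16-gon, circumradius r=9; the r=5.5 cylinder at (13.5, -3) contributes a regular 16-gon of circumradius 5.5; the cylinder at (6, 11.5): section is a regular 16-gon, circumradius r=9.5; Taking the first minus the rest: starting from the r=9 cylinder, the r=5.5 cylinder at (13.5, -3) partially overlaps it — only the 1.19 mm² overlap (of its 92.61 mm²) is removed, clipping the outline; the r=9.5 cylinder at (6, 11.5) partially overlaps it — only the 46.83 mm² overlap (of its 276.30 mm²) is removed, clipping the outline — 1 connected region; (whole slice rotated 70° about Z — lengths, areas and connectivity unchanged). Overall, the cross-section is a single solid region. Island count = 1.

1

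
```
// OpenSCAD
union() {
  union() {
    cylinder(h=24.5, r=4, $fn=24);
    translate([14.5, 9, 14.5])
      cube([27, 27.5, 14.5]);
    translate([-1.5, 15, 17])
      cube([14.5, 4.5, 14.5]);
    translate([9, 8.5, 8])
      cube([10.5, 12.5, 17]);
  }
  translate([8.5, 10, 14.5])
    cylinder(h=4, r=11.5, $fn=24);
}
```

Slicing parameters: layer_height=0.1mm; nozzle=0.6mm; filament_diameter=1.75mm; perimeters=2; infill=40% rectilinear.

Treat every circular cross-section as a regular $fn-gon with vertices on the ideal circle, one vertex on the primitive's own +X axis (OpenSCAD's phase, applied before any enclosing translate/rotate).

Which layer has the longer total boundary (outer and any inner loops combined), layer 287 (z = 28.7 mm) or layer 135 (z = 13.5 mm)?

layer 287 (z = 28.7 mm)

Layer 287 (z = 28.7): the cylinder is absent (z outside [0, 24.5]); the cube at (14.5, 9) (footprint 27×27.5) is included at this height (perimeter 109.00 mm); the cube at (-1.5, 15) is present — its section is the full 14.5×4.5 rectangle (perimeter 38.00 mm); the cube at (9, 8.5) does not reach this height (z outside [8, 25]); Combining (union): the 2 present regions are separate (no shared area or edge), so areas and boundary lengths simply add and each stays a separate island — boundary = 147.00 mm; the cylinder at (8.5, 10) is absent (z outside [14.5, 18.5]); Taking the union: only the result so far is present, so the union is just that shape — boundary = 147.00 mm. So its perimeter = 147.00 mm. Layer 135 (z = 13.5): the r=4 cylinder contributes a regular 24-gon of circumradius 4 (perimeter = 2·24·4.000·sin(180°/24) = 25.06 mm); the cube at (14.5, 9) is absent (z outside [14.5, 29]); the cube at (-1.5, 15) is not intersected at this z (z outside [17, 31.5]); the cube at (9, 8.5) is present — its section is the full 10.5×12.5 rectangle (perimeter 46.00 mm); Combining (union): the 2 present regions are separate (no shared area or edge), so areas and boundary lengths simply add and each stays a separate island — boundary = 71.06 mm; the cylinder at (8.5, 10) is not intersected at this z (z outside [14.5, 18.5]); Combining (union): only that combined region is present, so the union is just that shape — boundary = 71.06 mm. So its perimeter = 71.06 mm. Layer 287 is larger (147.00 vs 71.06 mm).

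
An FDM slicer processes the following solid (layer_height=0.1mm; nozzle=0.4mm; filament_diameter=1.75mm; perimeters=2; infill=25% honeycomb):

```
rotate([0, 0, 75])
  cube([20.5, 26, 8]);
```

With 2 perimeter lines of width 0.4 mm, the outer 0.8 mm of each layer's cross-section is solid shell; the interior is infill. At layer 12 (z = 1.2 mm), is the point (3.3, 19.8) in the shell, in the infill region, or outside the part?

shell

At z = 1.2 mm: the cube (footprint 20.5×26) is included at this height; (rotated 75° about Z; rotation is an isometry so areas/perimeters/island counts are preserved). Overall, the cross-section is a single solid region. Undo the 75° rotation: the query point maps to (19.979, 1.937) in the un-rotated model frame. The nearest boundary edge runs (20.50, 0.00)→(20.50, 26.00); distance from the point to it = 0.52 mm. The point is inside the cross-section, 0.52 mm from the nearest boundary — within the 0.8 mm shell band (2 × 0.4).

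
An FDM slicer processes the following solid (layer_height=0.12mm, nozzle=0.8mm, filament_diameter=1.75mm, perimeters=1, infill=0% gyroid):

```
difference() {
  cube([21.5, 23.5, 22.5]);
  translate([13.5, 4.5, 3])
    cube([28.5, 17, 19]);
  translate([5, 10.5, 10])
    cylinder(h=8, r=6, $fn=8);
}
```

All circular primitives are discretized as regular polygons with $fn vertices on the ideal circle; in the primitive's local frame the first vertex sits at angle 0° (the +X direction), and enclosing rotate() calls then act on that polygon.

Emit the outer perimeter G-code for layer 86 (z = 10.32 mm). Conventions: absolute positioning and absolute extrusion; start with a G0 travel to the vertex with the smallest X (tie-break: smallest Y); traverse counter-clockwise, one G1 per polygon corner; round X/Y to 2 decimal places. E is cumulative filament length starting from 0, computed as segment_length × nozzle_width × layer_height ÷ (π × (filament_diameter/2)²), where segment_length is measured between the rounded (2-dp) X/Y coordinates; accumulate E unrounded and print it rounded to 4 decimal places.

G0 X0.00 Y0.00 Z10.32
G1 X21.50 Y0.00 E0.8581
G1 X21.50 Y4.50 E1.0377
G1 X13.50 Y4.50 E1.3570
G1 X13.50 Y21.50 E2.0355
G1 X21.50 Y21.50 E2.3548
G1 X21.50 Y23.50 E2.4346
G1 X0.00 Y23.50 E3.2928
G1 X0.00 Y12.91 E3.7154
G1 X0.76 Y14.74 E3.7945
G1 X5.00 Y16.50 E3.9777
G1 X9.24 Y14.74 E4.1610
G1 X11.00 Y10.50 E4.3442
G1 X9.24 Y6.26 E4.5274
G1 X5.00 Y4.50 E4.7106
G1 X0.76 Y6.26 E4.8939
G1 X0.00 Y8.09 E4.9730
G1 X0.00 Y0.00 E5.2959

At z = 10.32 mm: the cube is present — its section is the full 21.5×23.5 rectangle; the 28.5×17 cube at (13.5, 4.5) contributes its full rectangle; the cylinder at (5, 10.5): section is a regular 8-gon, circumradius r=6; Taking the first minus the rest: starting from the 21.5×23.5 cube, the 28.5×17 cube at (13.5, 4.5) partially overlaps it — only the 136.00 mm² overlap (of its 484.50 mm²) is removed, clipping the outline; the r=6 cylinder at (5, 10.5) partially overlaps it — only the 99.41 mm² overlap (of its 101.82 mm²) is removed, clipping the outline — 1 connected region. The outline is a single polygon with 17 vertices. Extrusion per mm of travel: 0.8 × 0.12 / (π × 0.875²) = 0.039912. Accumulating E over each segment gives final E = 5.2959.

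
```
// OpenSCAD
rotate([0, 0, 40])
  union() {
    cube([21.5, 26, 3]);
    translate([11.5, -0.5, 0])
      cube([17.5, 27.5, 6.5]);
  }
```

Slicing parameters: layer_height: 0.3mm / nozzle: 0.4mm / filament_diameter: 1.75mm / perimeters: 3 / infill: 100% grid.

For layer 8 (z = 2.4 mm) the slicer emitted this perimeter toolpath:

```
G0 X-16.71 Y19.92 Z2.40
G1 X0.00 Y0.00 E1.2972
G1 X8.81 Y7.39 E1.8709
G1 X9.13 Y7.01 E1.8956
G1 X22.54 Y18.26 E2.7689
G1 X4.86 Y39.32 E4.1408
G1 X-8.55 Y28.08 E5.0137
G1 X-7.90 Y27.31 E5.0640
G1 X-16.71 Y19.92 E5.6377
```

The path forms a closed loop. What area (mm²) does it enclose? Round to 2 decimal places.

Apply the shoelace formula to the sequence of (X, Y) vertices; enclosed area = 780.25 mm².

780.25 mm²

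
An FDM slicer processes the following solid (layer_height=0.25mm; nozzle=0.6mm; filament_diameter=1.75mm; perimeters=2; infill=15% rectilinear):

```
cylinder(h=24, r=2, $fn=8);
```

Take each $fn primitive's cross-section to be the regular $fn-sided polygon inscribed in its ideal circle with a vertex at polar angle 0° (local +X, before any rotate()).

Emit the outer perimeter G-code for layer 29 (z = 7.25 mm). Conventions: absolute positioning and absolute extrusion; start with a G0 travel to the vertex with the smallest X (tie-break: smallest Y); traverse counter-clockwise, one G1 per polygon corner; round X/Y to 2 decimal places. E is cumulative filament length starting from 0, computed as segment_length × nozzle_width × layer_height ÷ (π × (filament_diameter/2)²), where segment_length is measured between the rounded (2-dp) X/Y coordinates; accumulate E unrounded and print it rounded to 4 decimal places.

At z = 7.25 mm: the r=2 cylinder gives a regular 8-gon of circumradius 2 (constant along its height). The outline is a single polygon with 8 vertices. Extrusion per mm of travel: 0.6 × 0.25 / (π × 0.875²) = 0.062363. Accumulating E over each segment gives final E = 0.7626.

G0 X-2.00 Y0.00 Z7.25
G1 X-1.41 Y-1.41 E0.0953
G1 X0.00 Y-2.00 E0.1906
G1 X1.41 Y-1.41 E0.2860
G1 X2.00 Y0.00 E0.3813
G1 X1.41 Y1.41 E0.4766
G1 X0.00 Y2.00 E0.5719
G1 X-1.41 Y1.41 E0.6672
G1 X-2.00 Y0.00 E0.7626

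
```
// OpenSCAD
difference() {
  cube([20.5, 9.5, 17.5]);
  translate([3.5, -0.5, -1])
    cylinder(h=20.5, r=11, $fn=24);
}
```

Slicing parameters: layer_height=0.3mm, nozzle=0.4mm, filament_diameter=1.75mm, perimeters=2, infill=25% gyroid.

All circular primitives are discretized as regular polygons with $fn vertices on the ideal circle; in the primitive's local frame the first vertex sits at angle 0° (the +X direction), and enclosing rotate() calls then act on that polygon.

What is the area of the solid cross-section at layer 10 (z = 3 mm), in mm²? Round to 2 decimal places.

At z = 3 mm: the 20.5×9.5 cube contributes its full rectangle (area 194.75 mm²); the cylinder at (3.5, -0.5): section is a regular 24-gon, circumradius r=11 (area = (24/2)·11.000²·sin(360°/24) = 375.81 mm²); After the difference (first − rest): starting from the 20.5×9.5 cube (194.75 mm²), the r=11 cylinder at (3.5, -0.5) partially overlaps it — only the 118.93 mm² overlap (of its 375.81 mm²) is removed, clipping the outline — area = 75.82 mm². Overall, the cross-section is a single solid region. Net area = 75.82 mm².

75.82 mm²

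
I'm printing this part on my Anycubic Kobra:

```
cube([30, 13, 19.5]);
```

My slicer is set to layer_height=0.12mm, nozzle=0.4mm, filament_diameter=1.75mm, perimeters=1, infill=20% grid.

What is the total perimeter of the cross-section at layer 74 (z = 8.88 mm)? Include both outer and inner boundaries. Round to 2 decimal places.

At z = 8.88 mm: the 30×13 cube contributes its full rectangle (perimeter 86.00 mm). Overall, the cross-section is a single solid region. Total boundary length (outer) = 86.00 mm.

86.00 mm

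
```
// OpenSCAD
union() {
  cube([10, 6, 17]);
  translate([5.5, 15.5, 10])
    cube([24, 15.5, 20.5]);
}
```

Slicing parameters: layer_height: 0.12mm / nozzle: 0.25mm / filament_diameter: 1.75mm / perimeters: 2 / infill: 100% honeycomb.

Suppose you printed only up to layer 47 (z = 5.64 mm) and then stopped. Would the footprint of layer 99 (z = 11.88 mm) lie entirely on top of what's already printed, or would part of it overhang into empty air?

part overhangs

Compare the two slices. At z = 5.64: the 10×6 cube contributes its full rectangle (area 60.00 mm²); the cube at (5.5, 15.5) is not intersected at this z (z outside [10, 30.5]); Taking the union: only the 10×6 cube is present, so the union is just that shape — area = 60.00 mm². At z = 11.88: the cube is present — its section is the full 10×6 rectangle (area 60.00 mm²); the cube at (5.5, 15.5) is present — its section is the full 24×15.5 rectangle (area 372.00 mm²); Combining (union): the 2 present regions are separate (no shared area or edge), so areas and boundary lengths simply add and each stays a separate island — area = 432.00 mm². Checking containment: at z = 11.88 the cross-section extends beyond the z = 5.64 cross-section by about 372.00 mm².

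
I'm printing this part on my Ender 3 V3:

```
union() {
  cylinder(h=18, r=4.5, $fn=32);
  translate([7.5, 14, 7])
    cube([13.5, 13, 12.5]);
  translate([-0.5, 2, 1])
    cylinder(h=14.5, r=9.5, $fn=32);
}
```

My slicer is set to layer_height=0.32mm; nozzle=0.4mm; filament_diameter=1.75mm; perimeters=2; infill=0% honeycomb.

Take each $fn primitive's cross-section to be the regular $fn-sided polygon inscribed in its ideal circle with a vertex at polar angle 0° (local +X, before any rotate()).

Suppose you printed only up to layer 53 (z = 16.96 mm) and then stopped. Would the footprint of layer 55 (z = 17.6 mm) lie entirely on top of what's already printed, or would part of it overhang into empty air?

entirely on top

Compare the two slices. At z = 16.96: the r=4.5 cylinder contributes a regular 32-gon of circumradius 4.5 (area = (32/2)·4.500²·sin(360°/32) = 63.21 mm²); the 13.5×13 cube at (7.5, 14) contributes its full rectangle (area 175.50 mm²); the cylinder at (-0.5, 2) does not reach this height (z outside [1, 15.5]); Merging all regions: the 2 present regions are separate (no shared area or edge), so areas and boundary lengths simply add and each stays a separate island — area = 238.71 mm². At z = 17.6: the r=4.5 cylinder gives a regular 32-gon of circumradius 4.5 (constant along its height) (area = (32/2)·4.500²·sin(360°/32) = 63.21 mm²); the cube at (7.5, 14) (footprint 13.5×13) is included at this height (area 175.50 mm²); the cylinder at (-0.5, 2) is absent (z outside [1, 15.5]); Merging all regions: the 2 present regions are separate (no shared area or edge), so areas and boundary lengths simply add and each stays a separate island — area = 238.71 mm². Checking containment: the cross-section at z = 17.6 is a subset of the cross-section at z = 16.96.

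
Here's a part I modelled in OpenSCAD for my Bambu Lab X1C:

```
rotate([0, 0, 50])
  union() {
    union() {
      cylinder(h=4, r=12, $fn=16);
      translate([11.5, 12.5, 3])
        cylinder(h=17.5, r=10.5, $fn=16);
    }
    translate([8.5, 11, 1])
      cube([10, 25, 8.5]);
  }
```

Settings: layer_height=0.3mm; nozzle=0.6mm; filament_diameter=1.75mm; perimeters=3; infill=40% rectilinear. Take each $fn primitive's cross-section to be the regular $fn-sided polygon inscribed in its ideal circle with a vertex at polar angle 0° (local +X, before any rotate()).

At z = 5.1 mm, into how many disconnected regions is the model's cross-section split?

At z = 5.1 mm: the cylinder is not intersected at this z (z outside [0, 4]); the cylinder at (11.5, 12.5): section is a regular 16-gon, circumradius r=10.5; Combining (union): only the r=10.5 cylinder at (11.5, 12.5) is present, so the union is just that shape — 1 connected region; the cube at (8.5, 11) (footprint 10×25) is included at this height; Merging all regions: the regions partially overlap (shared area 112.15 mm²), so overlapping operands fuse into one piece — 1 connected region; (whole slice rotated 50° about Z — lengths, areas and connectivity unchanged). The result has 1 disconnected region.

1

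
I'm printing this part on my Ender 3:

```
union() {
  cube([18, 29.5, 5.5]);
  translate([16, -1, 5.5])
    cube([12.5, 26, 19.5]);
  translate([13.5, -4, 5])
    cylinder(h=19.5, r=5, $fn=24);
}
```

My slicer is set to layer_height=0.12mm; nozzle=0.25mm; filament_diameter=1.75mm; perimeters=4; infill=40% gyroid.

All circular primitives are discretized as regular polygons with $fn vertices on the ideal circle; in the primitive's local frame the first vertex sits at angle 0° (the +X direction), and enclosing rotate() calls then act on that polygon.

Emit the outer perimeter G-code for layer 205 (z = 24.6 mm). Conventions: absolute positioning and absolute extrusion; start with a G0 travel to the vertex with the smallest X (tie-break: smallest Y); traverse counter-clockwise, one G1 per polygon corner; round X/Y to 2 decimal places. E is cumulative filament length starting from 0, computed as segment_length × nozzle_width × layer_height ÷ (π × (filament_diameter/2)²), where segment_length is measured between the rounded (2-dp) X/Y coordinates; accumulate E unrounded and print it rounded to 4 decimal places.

G0 X16.00 Y-1.00 Z24.60
G1 X28.50 Y-1.00 E0.1559
G1 X28.50 Y25.00 E0.4802
G1 X16.00 Y25.00 E0.6361
G1 X16.00 Y-1.00 E0.9604

At z = 24.6 mm: the cube is not intersected at this z (z outside [0, 5.5]); the cube at (16, -1) is present — its section is the full 12.5×26 rectangle; the cylinder at (13.5, -4) does not reach this height (z outside [5, 24.5]); Combining (union): only the 12.5×26 cube at (16, -1) is present, so the union is just that shape — 1 connected region. The outline is a single polygon with 4 vertices. Extrusion per mm of travel: 0.25 × 0.12 / (π × 0.875²) = 0.012473. Accumulating E over each segment gives final E = 0.9604.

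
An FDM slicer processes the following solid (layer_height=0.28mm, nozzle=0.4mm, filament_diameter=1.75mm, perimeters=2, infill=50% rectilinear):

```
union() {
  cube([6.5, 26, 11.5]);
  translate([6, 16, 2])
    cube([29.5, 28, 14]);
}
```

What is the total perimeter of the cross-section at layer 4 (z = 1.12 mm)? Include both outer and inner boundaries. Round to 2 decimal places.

At z = 1.12 mm: the 6.5×26 cube contributes its full rectangle (perimeter 65.00 mm); the cube at (6, 16) is not intersected at this z (z outside [2, 16]); Combining (union): only the 6.5×26 cube is present, so the union is just that shape — boundary = 65.00 mm. Overall, the cross-section is a single solid region. Total boundary length (outer) = 65.00 mm.

65.00 mm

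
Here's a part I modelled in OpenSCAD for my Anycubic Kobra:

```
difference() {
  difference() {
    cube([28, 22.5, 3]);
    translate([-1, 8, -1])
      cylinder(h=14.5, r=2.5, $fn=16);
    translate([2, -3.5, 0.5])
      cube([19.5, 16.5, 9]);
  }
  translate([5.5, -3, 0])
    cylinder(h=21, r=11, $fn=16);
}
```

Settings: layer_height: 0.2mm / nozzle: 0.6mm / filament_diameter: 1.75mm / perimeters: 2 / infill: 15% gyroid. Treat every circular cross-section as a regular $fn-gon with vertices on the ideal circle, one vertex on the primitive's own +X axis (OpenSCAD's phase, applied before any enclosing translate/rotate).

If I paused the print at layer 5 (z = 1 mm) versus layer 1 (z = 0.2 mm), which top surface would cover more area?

layer 1 (z = 0.2 mm)

Layer 5 (z = 1): the 28×22.5 cube contributes its full rectangle (area 630.00 mm²); the r=2.5 cylinder at (-1, 8) gives a regular 16-gon of circumradius 2.5 (constant along its height) (area = (16/2)·2.500²·sin(360°/16) = 19.13 mm²); the cube at (2, -3.5) (footprint 19.5×16.5) is included at this height (area 321.75 mm²); Subtracting the remaining from the first: starting from the 28×22.5 cube (630.00 mm²), the r=2.5 cylinder at (-1, 8) partially overlaps it — only the 4.77 mm² overlap (of its 19.13 mm²) is removed, clipping the outline; the 19.5×16.5 cube at (2, -3.5) partially overlaps it — only the 253.50 mm² overlap (of its 321.75 mm²) is removed, clipping the outline — area = 371.73 mm²; the cylinder at (5.5, -3): section is a regular 16-gon, circumradius r=11 (area = (16/2)·11.000²·sin(360°/16) = 370.44 mm²); After the difference (first − rest): starting from that combined region (371.73 mm²), the r=11 cylinder at (5.5, -3) partially overlaps it — only the 13.18 mm² overlap (of its 370.44 mm²) is removed, clipping the outline — area = 358.56 mm². So its area = 358.56 mm². Layer 1 (z = 0.2): the cube is present — its section is the full 28×22.5 rectangle (area 630.00 mm²); the r=2.5 cylinder at (-1, 8) gives a regular 16-gon of circumradius 2.5 (constant along its height) (area = (16/2)·2.500²·sin(360°/16) = 19.13 mm²); the cube at (2, -3.5) does not reach this height (z outside [0.5, 9.5]); Subtracting the remaining from the first: starting from the 28×22.5 cube (630.00 mm²), the r=2.5 cylinder at (-1, 8) partially overlaps it — only the 4.77 mm² overlap (of its 19.13 mm²) is removed, clipping the outline — area = 625.23 mm²; the r=11 cylinder at (5.5, -3) gives a regular 16-gon of circumradius 11 (constant along its height) (area = (16/2)·11.000²·sin(360°/16) = 370.44 mm²); After the difference (first − rest): starting from the result so far (625.23 mm²), the r=11 cylinder at (5.5, -3) partially overlaps it — only the 100.46 mm² overlap (of its 370.44 mm²) is removed, clipping the outline — area = 524.77 mm². So its area = 524.77 mm². Layer 1 is larger (524.77 vs 358.56 mm²).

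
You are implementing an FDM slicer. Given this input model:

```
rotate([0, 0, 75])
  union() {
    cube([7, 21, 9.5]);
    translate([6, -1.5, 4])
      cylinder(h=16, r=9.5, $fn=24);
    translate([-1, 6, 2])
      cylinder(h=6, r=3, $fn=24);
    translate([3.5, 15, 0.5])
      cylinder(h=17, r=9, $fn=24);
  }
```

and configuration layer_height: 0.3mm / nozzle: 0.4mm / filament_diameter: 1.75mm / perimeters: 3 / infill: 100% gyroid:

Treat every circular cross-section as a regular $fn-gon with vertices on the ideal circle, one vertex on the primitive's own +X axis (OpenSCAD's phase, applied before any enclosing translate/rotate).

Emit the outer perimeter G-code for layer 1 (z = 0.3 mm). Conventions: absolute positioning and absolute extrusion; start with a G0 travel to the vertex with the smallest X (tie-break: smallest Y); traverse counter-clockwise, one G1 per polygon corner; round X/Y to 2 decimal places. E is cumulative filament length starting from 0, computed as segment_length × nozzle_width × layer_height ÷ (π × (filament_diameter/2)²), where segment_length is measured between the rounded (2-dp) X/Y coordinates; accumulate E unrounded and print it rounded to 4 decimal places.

G0 X-20.28 Y5.44 Z0.30
G1 X0.00 Y0.00 E1.0475
G1 X1.81 Y6.76 E1.3967
G1 X-18.47 Y12.20 E2.4442
G1 X-20.28 Y5.44 E2.7934

At z = 0.3 mm: the cube (footprint 7×21) is included at this height; the cylinder at (6, -1.5) is not intersected at this z (z outside [4, 20]); the cylinder at (-1, 6) is absent (z outside [2, 8]); the cylinder at (3.5, 15) does not reach this height (z outside [0.5, 17.5]); Combining (union): only the 7×21 cube is present, so the union is just that shape — 1 connected region; (rotated 75° about Z; rotation is an isometry so areas/perimeters/island counts are preserved). The outline is a single polygon with 4 vertices. Extrusion per mm of travel: 0.4 × 0.3 / (π × 0.875²) = 0.049890. Accumulating E over each segment gives final E = 2.7934.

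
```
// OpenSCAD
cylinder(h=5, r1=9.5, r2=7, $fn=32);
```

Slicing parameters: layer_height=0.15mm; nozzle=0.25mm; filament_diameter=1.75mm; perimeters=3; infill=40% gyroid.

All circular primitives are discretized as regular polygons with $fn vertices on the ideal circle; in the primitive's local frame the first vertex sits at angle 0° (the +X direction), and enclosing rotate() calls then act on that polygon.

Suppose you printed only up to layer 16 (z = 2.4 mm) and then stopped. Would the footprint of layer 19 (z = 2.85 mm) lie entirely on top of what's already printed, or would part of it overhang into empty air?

Compare the two slices. At z = 2.4: the cone contributes a regular 32-gon of circumradius 8.300 (interpolated between r1=9.5 and r2=7 at t=0.480) (area = (32/2)·8.300²·sin(360°/32) = 215.04 mm²). At z = 2.85: the cone contributes a regular 32-gon of circumradius 8.075 (interpolated between r1=9.5 and r2=7 at t=0.570) (area = (32/2)·8.075²·sin(360°/32) = 203.54 mm²). Checking containment: the cross-section at z = 2.85 is a subset of the cross-section at z = 2.4.

entirely on top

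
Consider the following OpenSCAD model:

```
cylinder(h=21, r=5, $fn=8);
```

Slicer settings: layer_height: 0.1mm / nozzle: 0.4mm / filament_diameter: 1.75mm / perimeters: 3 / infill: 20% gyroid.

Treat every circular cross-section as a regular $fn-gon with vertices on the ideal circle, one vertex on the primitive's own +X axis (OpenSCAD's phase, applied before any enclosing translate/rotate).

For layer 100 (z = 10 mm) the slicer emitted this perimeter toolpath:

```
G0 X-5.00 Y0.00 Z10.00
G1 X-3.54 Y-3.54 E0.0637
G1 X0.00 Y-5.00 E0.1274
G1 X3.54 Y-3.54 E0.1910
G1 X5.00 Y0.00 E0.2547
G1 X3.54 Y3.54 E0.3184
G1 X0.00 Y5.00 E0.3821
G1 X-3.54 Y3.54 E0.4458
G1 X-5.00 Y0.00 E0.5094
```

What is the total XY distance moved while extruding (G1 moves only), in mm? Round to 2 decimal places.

30.63 mm

Sum the Euclidean lengths of each G1 segment: total = 30.63 mm.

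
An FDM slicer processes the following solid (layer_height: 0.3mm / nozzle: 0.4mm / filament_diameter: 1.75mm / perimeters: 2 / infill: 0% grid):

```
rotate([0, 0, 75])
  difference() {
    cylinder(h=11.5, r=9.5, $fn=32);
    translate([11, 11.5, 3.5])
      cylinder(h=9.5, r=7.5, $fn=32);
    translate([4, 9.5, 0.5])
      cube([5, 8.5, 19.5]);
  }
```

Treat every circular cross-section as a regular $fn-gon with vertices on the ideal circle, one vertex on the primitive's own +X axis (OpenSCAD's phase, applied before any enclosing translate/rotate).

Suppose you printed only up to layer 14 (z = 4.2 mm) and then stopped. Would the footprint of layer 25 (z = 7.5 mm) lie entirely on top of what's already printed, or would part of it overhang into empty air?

Compare the two slices. At z = 4.2: the r=9.5 cylinder gives a regular 32-gon of circumradius 9.5 (constant along its height) (area = (32/2)·9.500²·sin(360°/32) = 281.71 mm²); the cylinder at (11, 11.5): section is a regular 32-gon, circumradius r=7.5 (area = (32/2)·7.500²·sin(360°/32) = 175.58 mm²); the cube at (4, 9.5) (footprint 5×8.5) is included at this height (area 42.50 mm²); Subtracting the remaining from the first: starting from the r=9.5 cylinder (281.71 mm²), the r=7.5 cylinder at (11, 11.5) partially overlaps it — only the 4.00 mm² overlap (of its 175.58 mm²) is removed, clipping the outline; the 5×8.5 cube at (4, 9.5) misses the remaining region (no effect) — area = 277.71 mm²; (rotated 75° about Z; rotation is an isometry so areas/perimeters/island counts are preserved). At z = 7.5: the r=9.5 cylinder contributes a regular 32-gon of circumradius 9.5 (area = (32/2)·9.500²·sin(360°/32) = 281.71 mm²); the r=7.5 cylinder at (11, 11.5) contributes a regular 32-gon of circumradius 7.5 (area = (32/2)·7.500²·sin(360°/32) = 175.58 mm²); the cube at (4, 9.5) is present — its section is the full 5×8.5 rectangle (area 42.50 mm²); After the difference (first − rest): starting from the r=9.5 cylinder (281.71 mm²), the r=7.5 cylinder at (11, 11.5) partially overlaps it — only the 4.00 mm² overlap (of its 175.58 mm²) is removed, clipping the outline; the 5×8.5 cube at (4, 9.5) misses the remaining region (no effect) — area = 277.71 mm²; (whole slice rotated 75° about Z — lengths, areas and connectivity unchanged). Checking containment: the cross-section at z = 7.5 is a subset of the cross-section at z = 4.2.

entirely on top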